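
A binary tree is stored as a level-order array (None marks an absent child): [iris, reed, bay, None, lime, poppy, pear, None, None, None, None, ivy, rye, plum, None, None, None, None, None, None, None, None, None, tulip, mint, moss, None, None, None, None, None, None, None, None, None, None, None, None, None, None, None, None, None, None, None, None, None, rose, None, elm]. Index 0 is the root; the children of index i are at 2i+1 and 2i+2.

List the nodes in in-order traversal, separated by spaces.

reed lime iris rose tulip ivy elm mint poppy moss rye bay plum pear

In-order visits the left subtree, then the node, then the right subtree.
At iris: go left to reed.
  At reed: no left child.
  Visit reed.
  At reed: go right to lime.
    lime is a leaf — visit lime.
Visit iris.
At iris: go right to bay.
  At bay: go left to poppy.
    At poppy: go left to ivy.
      At ivy: go left to tulip.
        At tulip: go left to rose.
          rose is a leaf — visit rose.
        Visit tulip.
        At tulip: no right child.
      Visit ivy.
      At ivy: go right to mint.
        At mint: go left to elm.
          elm is a leaf — visit elm.
        Visit mint.
        At mint: no right child.
    Visit poppy.
    At poppy: go right to rye.
      At rye: go left to moss.
        moss is a leaf — visit moss.
      Visit rye.
      At rye: no right child.
  Visit bay.
  At bay: go right to pear.
    At pear: go left to plum.
      plum is a leaf — visit plum.
    Visit pear.
    At pear: no right child.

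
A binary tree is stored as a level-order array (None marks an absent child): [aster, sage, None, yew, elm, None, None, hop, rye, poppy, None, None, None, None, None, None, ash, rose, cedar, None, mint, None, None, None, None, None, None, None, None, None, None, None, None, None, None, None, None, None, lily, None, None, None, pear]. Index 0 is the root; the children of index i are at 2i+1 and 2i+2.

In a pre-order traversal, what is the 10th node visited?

Pre-order visits the node, then its left subtree, then its right subtree.
Visit aster.
At aster: go left to sage.
  Visit sage.
  At sage: go left to yew.
    Visit yew.
    At yew: go left to hop.
      Visit hop.
      At hop: no left child.
      At hop: go right to ash.
        ash is a leaf — visit ash.
    At yew: go right to rye.
      Visit rye.
      At rye: go left to rose.
        rose is a leaf — visit rose.
      At rye: go right to cedar.
        Visit cedar.
        At cedar: no left child.
        At cedar: go right to lily.
          lily is a leaf — visit lily.
  At sage: go right to elm.
    Visit elm.
    At elm: go left to poppy.
      Visit poppy.
      At poppy: no left child.
      At poppy: go right to mint.
        Visit mint.
        At mint: no left child.
        At mint: go right to pear.
          pear is a leaf — visit pear.
    At elm: no right child.
At aster: no right child.
Full pre-order sequence: aster, sage, yew, hop, ash, rye, rose, cedar, lily, elm, poppy, mint, pear.

elm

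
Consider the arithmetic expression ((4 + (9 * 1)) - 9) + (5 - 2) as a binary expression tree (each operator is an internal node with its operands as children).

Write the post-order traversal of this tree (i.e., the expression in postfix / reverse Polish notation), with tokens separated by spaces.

4 9 1 * + 9 - 5 2 - +

Post-order on an expression tree gives postfix notation: for each operator, emit left operand, right operand, then the operator.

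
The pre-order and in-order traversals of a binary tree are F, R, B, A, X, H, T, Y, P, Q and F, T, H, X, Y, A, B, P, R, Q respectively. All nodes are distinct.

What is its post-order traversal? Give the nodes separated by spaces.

The first element of pre-order is the root; it splits in-order into left and right subtrees.
Root F: left subtree has 0 nodes { }, right has 9 {T, H, X, Y, A, B, P, R, Q}.
  Root R: left subtree has 7 nodes {T, H, X, Y, A, B, P}, right has 1 {Q}.
    Root B: left subtree has 5 nodes {T, H, X, Y, A}, right has 1 {P}.
      Root A: left subtree has 4 nodes {T, H, X, Y}, right has 0 { }.
        Root X: left subtree has 2 nodes {T, H}, right has 1 {Y}.
          Root H: left subtree has 1 node {T}, right has 0 { }.

T H Y X A P B Q R F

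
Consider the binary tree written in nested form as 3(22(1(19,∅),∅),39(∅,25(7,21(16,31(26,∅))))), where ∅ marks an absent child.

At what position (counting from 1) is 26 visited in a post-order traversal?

6

Post-order visits the left subtree, then the right subtree, then the node.
At 3: go left to 22.
  At 22: go left to 1.
    At 1: go left to 19.
      19 is a leaf — visit 19.
    At 1: no right child.
    Visit 1.
  At 22: no right child.
  Visit 22.
At 3: go right to 39.
  At 39: no left child.
  At 39: go right to 25.
    At 25: go left to 7.
      7 is a leaf — visit 7.
    At 25: go right to 21.
      At 21: go left to 16.
        16 is a leaf — visit 16.
      At 21: go right to 31.
        At 31: go left to 26.
          26 is a leaf — visit 26.
        At 31: no right child.
        Visit 31.
      Visit 21.
    Visit 25.
  Visit 39.
Visit 3.
Full post-order sequence: 19, 1, 22, 7, 16, 26, 31, 21, 25, 39, 3.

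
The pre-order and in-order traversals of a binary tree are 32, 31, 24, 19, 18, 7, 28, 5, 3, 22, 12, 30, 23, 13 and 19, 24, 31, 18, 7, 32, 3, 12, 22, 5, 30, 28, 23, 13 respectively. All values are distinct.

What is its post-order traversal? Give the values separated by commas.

19, 24, 7, 18, 31, 12, 22, 3, 30, 5, 13, 23, 28, 32

The first element of pre-order is the root; it splits in-order into left and right subtrees.
Root 32: left subtree has 5 nodes {19, 24, 31, 18, 7}, right has 8 {3, 12, 22, 5, 30, 28, 23, 13}.
  Root 31: left subtree has 2 nodes {19, 24}, right has 2 {18, 7}.
    Root 24: left subtree has 1 node {19}, right has 0 { }.
    Root 18: left subtree has 0 nodes { }, right has 1 {7}.
  Root 28: left subtree has 5 nodes {3, 12, 22, 5, 30}, right has 2 {23, 13}.
    Root 5: left subtree has 3 nodes {3, 12, 22}, right has 1 {30}.
      Root 3: left subtree has 0 nodes { }, right has 2 {12, 22}.
        Root 22: left subtree has 1 node {12}, right has 0 { }.
    Root 23: left subtree has 0 nodes { }, right has 1 {13}.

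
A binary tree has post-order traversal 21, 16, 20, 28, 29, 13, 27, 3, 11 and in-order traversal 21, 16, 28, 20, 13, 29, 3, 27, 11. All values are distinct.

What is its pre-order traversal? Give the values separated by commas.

11, 3, 13, 28, 16, 21, 20, 29, 27

The last element of post-order is the root; it splits in-order into left and right subtrees.
Root 11: left subtree has 8 nodes {21, 16, 28, 20, 13, 29, 3, 27}, right has 0 { }.
  Root 3: left subtree has 6 nodes {21, 16, 28, 20, 13, 29}, right has 1 {27}.
    Root 13: left subtree has 4 nodes {21, 16, 28, 20}, right has 1 {29}.
      Root 28: left subtree has 2 nodes {21, 16}, right has 1 {20}.
        Root 16: left subtree has 1 node {21}, right has 0 { }.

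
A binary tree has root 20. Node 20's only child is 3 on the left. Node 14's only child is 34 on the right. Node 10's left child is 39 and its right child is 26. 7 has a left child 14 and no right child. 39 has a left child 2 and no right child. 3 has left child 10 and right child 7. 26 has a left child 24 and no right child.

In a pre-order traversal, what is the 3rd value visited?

Pre-order visits the node, then its left subtree, then its right subtree.
Visit 20.
At 20: go left to 3.
  Visit 3.
  At 3: go left to 10.
    Visit 10.
    At 10: go left to 39.
      Visit 39.
      At 39: go left to 2.
        2 is a leaf — visit 2.
      At 39: no right child.
    At 10: go right to 26.
      Visit 26.
      At 26: go left to 24.
        24 is a leaf — visit 24.
      At 26: no right child.
  At 3: go right to 7.
    Visit 7.
    At 7: go left to 14.
      Visit 14.
      At 14: no left child.
      At 14: go right to 34.
        34 is a leaf — visit 34.
    At 7: no right child.
At 20: no right child.
Full pre-order sequence: 20, 3, 10, 39, 2, 26, 24, 7, 14, 34.

10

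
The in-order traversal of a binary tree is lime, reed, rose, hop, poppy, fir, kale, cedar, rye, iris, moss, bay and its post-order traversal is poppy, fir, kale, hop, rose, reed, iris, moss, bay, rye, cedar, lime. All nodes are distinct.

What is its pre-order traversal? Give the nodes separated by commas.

The last element of post-order is the root; it splits in-order into left and right subtrees.
Root lime: left subtree has 0 nodes { }, right has 11 {reed, rose, hop, poppy, fir, kale, cedar, rye, iris, moss, bay}.
  Root cedar: left subtree has 6 nodes {reed, rose, hop, poppy, fir, kale}, right has 4 {rye, iris, moss, bay}.
    Root reed: left subtree has 0 nodes { }, right has 5 {rose, hop, poppy, fir, kale}.
      Root rose: left subtree has 0 nodes { }, right has 4 {hop, poppy, fir, kale}.
        Root hop: left subtree has 0 nodes { }, right has 3 {poppy, fir, kale}.
          Root kale: left subtree has 2 nodes {poppy, fir}, right has 0 { }.
            Root fir: left subtree has 1 node {poppy}, right has 0 { }.
    Root rye: left subtree has 0 nodes { }, right has 3 {iris, moss, bay}.
      Root bay: left subtree has 2 nodes {iris, moss}, right has 0 { }.
        Root moss: left subtree has 1 node {iris}, right has 0 { }.

lime, cedar, reed, rose, hop, kale, fir, poppy, rye, bay, moss, iris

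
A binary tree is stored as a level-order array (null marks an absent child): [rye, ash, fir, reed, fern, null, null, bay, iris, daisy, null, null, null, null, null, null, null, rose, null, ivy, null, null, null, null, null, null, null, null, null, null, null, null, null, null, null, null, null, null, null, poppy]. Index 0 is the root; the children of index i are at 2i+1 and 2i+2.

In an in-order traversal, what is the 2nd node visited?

In-order visits the left subtree, then the node, then the right subtree.
At rye: go left to ash.
  At ash: go left to reed.
    At reed: go left to bay.
      bay is a leaf — visit bay.
    Visit reed.
    At reed: go right to iris.
      At iris: go left to rose.
        rose is a leaf — visit rose.
      Visit iris.
      At iris: no right child.
  Visit ash.
  At ash: go right to fern.
    At fern: go left to daisy.
      At daisy: go left to ivy.
        At ivy: go left to poppy.
          poppy is a leaf — visit poppy.
        Visit ivy.
        At ivy: no right child.
      Visit daisy.
      At daisy: no right child.
    Visit fern.
    At fern: no right child.
Visit rye.
At rye: go right to fir.
  fir is a leaf — visit fir.
Full in-order sequence: bay, reed, rose, iris, ash, poppy, ivy, daisy, fern, rye, fir.

reed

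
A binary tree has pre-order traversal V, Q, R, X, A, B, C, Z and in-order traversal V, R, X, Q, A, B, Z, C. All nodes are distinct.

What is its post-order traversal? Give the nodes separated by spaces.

X R Z C B A Q V

The first element of pre-order is the root; it splits in-order into left and right subtrees.
Root V: left subtree has 0 nodes { }, right has 7 {R, X, Q, A, B, Z, C}.
  Root Q: left subtree has 2 nodes {R, X}, right has 4 {A, B, Z, C}.
    Root R: left subtree has 0 nodes { }, right has 1 {X}.
    Root A: left subtree has 0 nodes { }, right has 3 {B, Z, C}.
      Root B: left subtree has 0 nodes { }, right has 2 {Z, C}.
        Root C: left subtree has 1 node {Z}, right has 0 { }.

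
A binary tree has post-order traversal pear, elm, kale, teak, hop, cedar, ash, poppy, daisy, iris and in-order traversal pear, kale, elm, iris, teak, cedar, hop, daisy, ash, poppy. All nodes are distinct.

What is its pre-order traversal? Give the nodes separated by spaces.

iris kale pear elm daisy cedar teak hop poppy ash

The last element of post-order is the root; it splits in-order into left and right subtrees.
Root iris: left subtree has 3 nodes {pear, kale, elm}, right has 6 {teak, cedar, hop, daisy, ash, poppy}.
  Root kale: left subtree has 1 node {pear}, right has 1 {elm}.
  Root daisy: left subtree has 3 nodes {teak, cedar, hop}, right has 2 {ash, poppy}.
    Root cedar: left subtree has 1 node {teak}, right has 1 {hop}.
    Root poppy: left subtree has 1 node {ash}, right has 0 { }.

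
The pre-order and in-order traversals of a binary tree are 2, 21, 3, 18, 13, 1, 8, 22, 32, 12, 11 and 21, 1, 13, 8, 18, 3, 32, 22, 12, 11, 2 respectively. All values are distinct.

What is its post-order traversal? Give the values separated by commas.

The first element of pre-order is the root; it splits in-order into left and right subtrees.
Root 2: left subtree has 10 nodes {21, 1, 13, 8, 18, 3, 32, 22, 12, 11}, right has 0 { }.
  Root 21: left subtree has 0 nodes { }, right has 9 {1, 13, 8, 18, 3, 32, 22, 12, 11}.
    Root 3: left subtree has 4 nodes {1, 13, 8, 18}, right has 4 {32, 22, 12, 11}.
      Root 18: left subtree has 3 nodes {1, 13, 8}, right has 0 { }.
        Root 13: left subtree has 1 node {1}, right has 1 {8}.
      Root 22: left subtree has 1 node {32}, right has 2 {12, 11}.
        Root 12: left subtree has 0 nodes { }, right has 1 {11}.

1, 8, 13, 18, 32, 11, 12, 22, 3, 21, 2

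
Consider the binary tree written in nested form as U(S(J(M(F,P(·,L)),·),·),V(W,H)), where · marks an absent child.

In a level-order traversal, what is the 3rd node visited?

Level-order visits nodes level by level from the root, left to right within each level.
Level 0: U
Level 1: S, V
Level 2: J, W, H
Level 3: M
Level 4: F, P
Level 5: L
Full level-order sequence: U, S, V, J, W, H, M, F, P, L.

V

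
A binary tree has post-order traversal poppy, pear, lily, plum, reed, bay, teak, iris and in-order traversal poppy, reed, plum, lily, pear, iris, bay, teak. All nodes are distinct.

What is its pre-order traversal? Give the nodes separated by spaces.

The last element of post-order is the root; it splits in-order into left and right subtrees.
Root iris: left subtree has 5 nodes {poppy, reed, plum, lily, pear}, right has 2 {bay, teak}.
  Root reed: left subtree has 1 node {poppy}, right has 3 {plum, lily, pear}.
    Root plum: left subtree has 0 nodes { }, right has 2 {lily, pear}.
      Root lily: left subtree has 0 nodes { }, right has 1 {pear}.
  Root teak: left subtree has 1 node {bay}, right has 0 { }.

iris reed poppy plum lily pear teak bay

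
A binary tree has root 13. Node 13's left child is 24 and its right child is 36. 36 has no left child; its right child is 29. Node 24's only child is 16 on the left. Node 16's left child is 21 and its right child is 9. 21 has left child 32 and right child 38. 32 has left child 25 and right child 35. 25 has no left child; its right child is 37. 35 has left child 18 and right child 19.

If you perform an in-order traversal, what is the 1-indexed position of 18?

4

In-order visits the left subtree, then the node, then the right subtree.
At 13: go left to 24.
  At 24: go left to 16.
    At 16: go left to 21.
      At 21: go left to 32.
        At 32: go left to 25.
          At 25: no left child.
          Visit 25.
          At 25: go right to 37.
            37 is a leaf — visit 37.
        Visit 32.
        At 32: go right to 35.
          At 35: go left to 18.
            18 is a leaf — visit 18.
          Visit 35.
          At 35: go right to 19.
            19 is a leaf — visit 19.
      Visit 21.
      At 21: go right to 38.
        38 is a leaf — visit 38.
    Visit 16.
    At 16: go right to 9.
      9 is a leaf — visit 9.
  Visit 24.
  At 24: no right child.
Visit 13.
At 13: go right to 36.
  At 36: no left child.
  Visit 36.
  At 36: go right to 29.
    29 is a leaf — visit 29.
Full in-order sequence: 25, 37, 32, 18, 35, 19, 21, 38, 16, 9, 24, 13, 36, 29.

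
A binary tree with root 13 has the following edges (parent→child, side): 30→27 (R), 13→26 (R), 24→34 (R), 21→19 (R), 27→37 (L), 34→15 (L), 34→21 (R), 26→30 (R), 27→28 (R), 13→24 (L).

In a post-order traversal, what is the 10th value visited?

Post-order visits the left subtree, then the right subtree, then the node.
At 13: go left to 24.
  At 24: no left child.
  At 24: go right to 34.
    At 34: go left to 15.
      15 is a leaf — visit 15.
    At 34: go right to 21.
      At 21: no left child.
      At 21: go right to 19.
        19 is a leaf — visit 19.
      Visit 21.
    Visit 34.
  Visit 24.
At 13: go right to 26.
  At 26: no left child.
  At 26: go right to 30.
    At 30: no left child.
    At 30: go right to 27.
      At 27: go left to 37.
        37 is a leaf — visit 37.
      At 27: go right to 28.
        28 is a leaf — visit 28.
      Visit 27.
    Visit 30.
  Visit 26.
Visit 13.
Full post-order sequence: 15, 19, 21, 34, 24, 37, 28, 27, 30, 26, 13.

26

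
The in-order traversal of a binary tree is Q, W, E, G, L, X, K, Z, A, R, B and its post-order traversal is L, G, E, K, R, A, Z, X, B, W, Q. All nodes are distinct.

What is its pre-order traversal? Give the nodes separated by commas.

The last element of post-order is the root; it splits in-order into left and right subtrees.
Root Q: left subtree has 0 nodes { }, right has 10 {W, E, G, L, X, K, Z, A, R, B}.
  Root W: left subtree has 0 nodes { }, right has 9 {E, G, L, X, K, Z, A, R, B}.
    Root B: left subtree has 8 nodes {E, G, L, X, K, Z, A, R}, right has 0 { }.
      Root X: left subtree has 3 nodes {E, G, L}, right has 4 {K, Z, A, R}.
        Root E: left subtree has 0 nodes { }, right has 2 {G, L}.
          Root G: left subtree has 0 nodes { }, right has 1 {L}.
        Root Z: left subtree has 1 node {K}, right has 2 {A, R}.
          Root A: left subtree has 0 nodes { }, right has 1 {R}.

Q, W, B, X, E, G, L, Z, K, A, R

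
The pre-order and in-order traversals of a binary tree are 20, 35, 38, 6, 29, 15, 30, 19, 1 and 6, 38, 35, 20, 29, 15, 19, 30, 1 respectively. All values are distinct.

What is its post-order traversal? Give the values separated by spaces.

6 38 35 19 1 30 15 29 20

The first element of pre-order is the root; it splits in-order into left and right subtrees.
Root 20: left subtree has 3 nodes {6, 38, 35}, right has 5 {29, 15, 19, 30, 1}.
  Root 35: left subtree has 2 nodes {6, 38}, right has 0 { }.
    Root 38: left subtree has 1 node {6}, right has 0 { }.
  Root 29: left subtree has 0 nodes { }, right has 4 {15, 19, 30, 1}.
    Root 15: left subtree has 0 nodes { }, right has 3 {19, 30, 1}.
      Root 30: left subtree has 1 node {19}, right has 1 {1}.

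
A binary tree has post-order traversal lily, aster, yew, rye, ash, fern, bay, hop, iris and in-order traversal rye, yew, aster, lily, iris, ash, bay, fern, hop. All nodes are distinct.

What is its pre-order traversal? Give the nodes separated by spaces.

The last element of post-order is the root; it splits in-order into left and right subtrees.
Root iris: left subtree has 4 nodes {rye, yew, aster, lily}, right has 4 {ash, bay, fern, hop}.
  Root rye: left subtree has 0 nodes { }, right has 3 {yew, aster, lily}.
    Root yew: left subtree has 0 nodes { }, right has 2 {aster, lily}.
      Root aster: left subtree has 0 nodes { }, right has 1 {lily}.
  Root hop: left subtree has 3 nodes {ash, bay, fern}, right has 0 { }.
    Root bay: left subtree has 1 node {ash}, right has 1 {fern}.

iris rye yew aster lily hop bay ash fern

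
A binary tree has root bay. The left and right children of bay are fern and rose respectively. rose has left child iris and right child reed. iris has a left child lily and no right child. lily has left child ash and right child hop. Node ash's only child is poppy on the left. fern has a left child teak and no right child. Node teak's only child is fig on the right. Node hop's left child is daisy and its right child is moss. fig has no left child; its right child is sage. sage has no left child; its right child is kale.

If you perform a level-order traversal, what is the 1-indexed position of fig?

7

Level-order visits nodes level by level from the root, left to right within each level.
Level 0: bay
Level 1: fern, rose
Level 2: teak, iris, reed
Level 3: fig, lily
Level 4: sage, ash, hop
Level 5: kale, poppy, daisy, moss
Full level-order sequence: bay, fern, rose, teak, iris, reed, fig, lily, sage, ash, hop, kale, poppy, daisy, moss.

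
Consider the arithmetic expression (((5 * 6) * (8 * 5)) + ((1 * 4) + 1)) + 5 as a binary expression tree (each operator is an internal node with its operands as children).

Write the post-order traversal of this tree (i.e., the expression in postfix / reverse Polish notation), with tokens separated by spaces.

5 6 * 8 5 * * 1 4 * 1 + + 5 +

Post-order on an expression tree gives postfix notation: for each operator, emit left operand, right operand, then the operator.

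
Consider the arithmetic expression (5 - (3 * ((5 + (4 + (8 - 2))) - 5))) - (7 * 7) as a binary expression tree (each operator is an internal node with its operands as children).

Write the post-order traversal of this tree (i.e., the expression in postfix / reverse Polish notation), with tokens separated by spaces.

5 3 5 4 8 2 - + + 5 - * - 7 7 * -

Post-order on an expression tree gives postfix notation: for each operator, emit left operand, right operand, then the operator.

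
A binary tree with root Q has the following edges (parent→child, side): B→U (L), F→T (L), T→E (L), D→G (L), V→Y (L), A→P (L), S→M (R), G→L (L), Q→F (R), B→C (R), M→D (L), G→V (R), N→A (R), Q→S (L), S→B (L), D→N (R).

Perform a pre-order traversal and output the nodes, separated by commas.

Q, S, B, U, C, M, D, G, L, V, Y, N, A, P, F, T, E

Pre-order visits the node, then its left subtree, then its right subtree.
Visit Q.
At Q: go left to S.
  Visit S.
  At S: go left to B.
    Visit B.
    At B: go left to U.
      U is a leaf — visit U.
    At B: go right to C.
      C is a leaf — visit C.
  At S: go right to M.
    Visit M.
    At M: go left to D.
      Visit D.
      At D: go left to G.
        Visit G.
        At G: go left to L.
          L is a leaf — visit L.
        At G: go right to V.
          Visit V.
          At V: go left to Y.
            Y is a leaf — visit Y.
          At V: no right child.
      At D: go right to N.
        Visit N.
        At N: no left child.
        At N: go right to A.
          Visit A.
          At A: go left to P.
            P is a leaf — visit P.
          At A: no right child.
    At M: no right child.
At Q: go right to F.
  Visit F.
  At F: go left to T.
    Visit T.
    At T: go left to E.
      E is a leaf — visit E.
    At T: no right child.
  At F: no right child.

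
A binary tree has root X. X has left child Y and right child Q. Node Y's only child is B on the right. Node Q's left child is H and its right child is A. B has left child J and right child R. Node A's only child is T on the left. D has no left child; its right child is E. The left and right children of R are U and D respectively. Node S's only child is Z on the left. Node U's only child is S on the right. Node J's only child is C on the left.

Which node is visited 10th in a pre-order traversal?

Pre-order visits the node, then its left subtree, then its right subtree.
Visit X.
At X: go left to Y.
  Visit Y.
  At Y: no left child.
  At Y: go right to B.
    Visit B.
    At B: go left to J.
      Visit J.
      At J: go left to C.
        C is a leaf — visit C.
      At J: no right child.
    At B: go right to R.
      Visit R.
      At R: go left to U.
        Visit U.
        At U: no left child.
        At U: go right to S.
          Visit S.
          At S: go left to Z.
            Z is a leaf — visit Z.
          At S: no right child.
      At R: go right to D.
        Visit D.
        At D: no left child.
        At D: go right to E.
          E is a leaf — visit E.
At X: go right to Q.
  Visit Q.
  At Q: go left to H.
    H is a leaf — visit H.
  At Q: go right to A.
    Visit A.
    At A: go left to T.
      T is a leaf — visit T.
    At A: no right child.
Full pre-order sequence: X, Y, B, J, C, R, U, S, Z, D, E, Q, H, A, T.

D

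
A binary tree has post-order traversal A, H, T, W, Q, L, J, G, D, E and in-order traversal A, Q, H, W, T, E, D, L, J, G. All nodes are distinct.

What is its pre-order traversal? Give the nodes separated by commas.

E, Q, A, W, H, T, D, G, J, L

The last element of post-order is the root; it splits in-order into left and right subtrees.
Root E: left subtree has 5 nodes {A, Q, H, W, T}, right has 4 {D, L, J, G}.
  Root Q: left subtree has 1 node {A}, right has 3 {H, W, T}.
    Root W: left subtree has 1 node {H}, right has 1 {T}.
  Root D: left subtree has 0 nodes { }, right has 3 {L, J, G}.
    Root G: left subtree has 2 nodes {L, J}, right has 0 { }.
      Root J: left subtree has 1 node {L}, right has 0 { }.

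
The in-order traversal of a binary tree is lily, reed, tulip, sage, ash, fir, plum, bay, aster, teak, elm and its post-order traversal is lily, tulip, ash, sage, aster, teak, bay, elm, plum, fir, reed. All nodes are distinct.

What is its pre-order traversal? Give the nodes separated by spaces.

The last element of post-order is the root; it splits in-order into left and right subtrees.
Root reed: left subtree has 1 node {lily}, right has 9 {tulip, sage, ash, fir, plum, bay, aster, teak, elm}.
  Root fir: left subtree has 3 nodes {tulip, sage, ash}, right has 5 {plum, bay, aster, teak, elm}.
    Root sage: left subtree has 1 node {tulip}, right has 1 {ash}.
    Root plum: left subtree has 0 nodes { }, right has 4 {bay, aster, teak, elm}.
      Root elm: left subtree has 3 nodes {bay, aster, teak}, right has 0 { }.
        Root bay: left subtree has 0 nodes { }, right has 2 {aster, teak}.
          Root teak: left subtree has 1 node {aster}, right has 0 { }.

reed lily fir sage tulip ash plum elm bay teak aster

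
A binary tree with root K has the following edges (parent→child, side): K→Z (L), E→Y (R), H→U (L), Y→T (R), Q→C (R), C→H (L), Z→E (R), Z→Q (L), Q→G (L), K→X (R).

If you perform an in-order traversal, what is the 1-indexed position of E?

7

In-order visits the left subtree, then the node, then the right subtree.
At K: go left to Z.
  At Z: go left to Q.
    At Q: go left to G.
      G is a leaf — visit G.
    Visit Q.
    At Q: go right to C.
      At C: go left to H.
        At H: go left to U.
          U is a leaf — visit U.
        Visit H.
        At H: no right child.
      Visit C.
      At C: no right child.
  Visit Z.
  At Z: go right to E.
    At E: no left child.
    Visit E.
    At E: go right to Y.
      At Y: no left child.
      Visit Y.
      At Y: go right to T.
        T is a leaf — visit T.
Visit K.
At K: go right to X.
  X is a leaf — visit X.
Full in-order sequence: G, Q, U, H, C, Z, E, Y, T, K, X.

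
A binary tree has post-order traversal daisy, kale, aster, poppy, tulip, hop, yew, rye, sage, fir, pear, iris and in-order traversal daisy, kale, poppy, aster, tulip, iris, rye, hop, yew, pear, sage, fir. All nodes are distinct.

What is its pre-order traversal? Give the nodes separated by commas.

iris, tulip, poppy, kale, daisy, aster, pear, rye, yew, hop, fir, sage

The last element of post-order is the root; it splits in-order into left and right subtrees.
Root iris: left subtree has 5 nodes {daisy, kale, poppy, aster, tulip}, right has 6 {rye, hop, yew, pear, sage, fir}.
  Root tulip: left subtree has 4 nodes {daisy, kale, poppy, aster}, right has 0 { }.
    Root poppy: left subtree has 2 nodes {daisy, kale}, right has 1 {aster}.
      Root kale: left subtree has 1 node {daisy}, right has 0 { }.
  Root pear: left subtree has 3 nodes {rye, hop, yew}, right has 2 {sage, fir}.
    Root rye: left subtree has 0 nodes { }, right has 2 {hop, yew}.
      Root yew: left subtree has 1 node {hop}, right has 0 { }.
    Root fir: left subtree has 1 node {sage}, right has 0 { }.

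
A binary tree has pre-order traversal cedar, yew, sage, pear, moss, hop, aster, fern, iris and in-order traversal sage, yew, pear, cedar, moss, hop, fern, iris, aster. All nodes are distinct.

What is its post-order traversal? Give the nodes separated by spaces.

The first element of pre-order is the root; it splits in-order into left and right subtrees.
Root cedar: left subtree has 3 nodes {sage, yew, pear}, right has 5 {moss, hop, fern, iris, aster}.
  Root yew: left subtree has 1 node {sage}, right has 1 {pear}.
  Root moss: left subtree has 0 nodes { }, right has 4 {hop, fern, iris, aster}.
    Root hop: left subtree has 0 nodes { }, right has 3 {fern, iris, aster}.
      Root aster: left subtree has 2 nodes {fern, iris}, right has 0 { }.
        Root fern: left subtree has 0 nodes { }, right has 1 {iris}.

sage pear yew iris fern aster hop moss cedar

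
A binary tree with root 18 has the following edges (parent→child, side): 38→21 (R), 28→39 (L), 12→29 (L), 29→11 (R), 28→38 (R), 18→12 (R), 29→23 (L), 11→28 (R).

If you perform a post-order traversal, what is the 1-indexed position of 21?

3

Post-order visits the left subtree, then the right subtree, then the node.
At 18: no left child.
At 18: go right to 12.
  At 12: go left to 29.
    At 29: go left to 23.
      23 is a leaf — visit 23.
    At 29: go right to 11.
      At 11: no left child.
      At 11: go right to 28.
        At 28: go left to 39.
          39 is a leaf — visit 39.
        At 28: go right to 38.
          At 38: no left child.
          At 38: go right to 21.
            21 is a leaf — visit 21.
          Visit 38.
        Visit 28.
      Visit 11.
    Visit 29.
  At 12: no right child.
  Visit 12.
Visit 18.
Full post-order sequence: 23, 39, 21, 38, 28, 11, 29, 12, 18.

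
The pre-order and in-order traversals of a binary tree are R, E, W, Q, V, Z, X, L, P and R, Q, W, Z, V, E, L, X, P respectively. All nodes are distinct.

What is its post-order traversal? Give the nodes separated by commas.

The first element of pre-order is the root; it splits in-order into left and right subtrees.
Root R: left subtree has 0 nodes { }, right has 8 {Q, W, Z, V, E, L, X, P}.
  Root E: left subtree has 4 nodes {Q, W, Z, V}, right has 3 {L, X, P}.
    Root W: left subtree has 1 node {Q}, right has 2 {Z, V}.
      Root V: left subtree has 1 node {Z}, right has 0 { }.
    Root X: left subtree has 1 node {L}, right has 1 {P}.

Q, Z, V, W, L, P, X, E, R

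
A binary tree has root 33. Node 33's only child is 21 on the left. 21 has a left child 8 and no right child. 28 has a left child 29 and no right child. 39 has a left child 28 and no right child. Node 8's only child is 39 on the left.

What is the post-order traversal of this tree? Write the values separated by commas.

Post-order visits the left subtree, then the right subtree, then the node.
At 33: go left to 21.
  At 21: go left to 8.
    At 8: go left to 39.
      At 39: go left to 28.
        At 28: go left to 29.
          29 is a leaf — visit 29.
        At 28: no right child.
        Visit 28.
      At 39: no right child.
      Visit 39.
    At 8: no right child.
    Visit 8.
  At 21: no right child.
  Visit 21.
At 33: no right child.
Visit 33.

29, 28, 39, 8, 21, 33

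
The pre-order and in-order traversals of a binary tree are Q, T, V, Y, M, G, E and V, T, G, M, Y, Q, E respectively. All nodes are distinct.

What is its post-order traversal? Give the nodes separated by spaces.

The first element of pre-order is the root; it splits in-order into left and right subtrees.
Root Q: left subtree has 5 nodes {V, T, G, M, Y}, right has 1 {E}.
  Root T: left subtree has 1 node {V}, right has 3 {G, M, Y}.
    Root Y: left subtree has 2 nodes {G, M}, right has 0 { }.
      Root M: left subtree has 1 node {G}, right has 0 { }.

V G M Y T E Q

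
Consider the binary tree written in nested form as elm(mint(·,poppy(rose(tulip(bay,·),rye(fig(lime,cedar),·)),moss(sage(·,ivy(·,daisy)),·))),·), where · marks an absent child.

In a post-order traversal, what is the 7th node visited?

rose

Post-order visits the left subtree, then the right subtree, then the node.
At elm: go left to mint.
  At mint: no left child.
  At mint: go right to poppy.
    At poppy: go left to rose.
      At rose: go left to tulip.
        At tulip: go left to bay.
          bay is a leaf — visit bay.
        At tulip: no right child.
        Visit tulip.
      At rose: go right to rye.
        At rye: go left to fig.
          At fig: go left to lime.
            lime is a leaf — visit lime.
          At fig: go right to cedar.
            cedar is a leaf — visit cedar.
          Visit fig.
        At rye: no right child.
        Visit rye.
      Visit rose.
    At poppy: go right to moss.
      At moss: go left to sage.
        At sage: no left child.
        At sage: go right to ivy.
          At ivy: no left child.
          At ivy: go right to daisy.
            daisy is a leaf — visit daisy.
          Visit ivy.
        Visit sage.
      At moss: no right child.
      Visit moss.
    Visit poppy.
  Visit mint.
At elm: no right child.
Visit elm.
Full post-order sequence: bay, tulip, lime, cedar, fig, rye, rose, daisy, ivy, sage, moss, poppy, mint, elm.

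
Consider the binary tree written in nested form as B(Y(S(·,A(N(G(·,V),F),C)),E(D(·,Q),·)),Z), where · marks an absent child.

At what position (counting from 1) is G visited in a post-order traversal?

Post-order visits the left subtree, then the right subtree, then the node.
At B: go left to Y.
  At Y: go left to S.
    At S: no left child.
    At S: go right to A.
      At A: go left to N.
        At N: go left to G.
          At G: no left child.
          At G: go right to V.
            V is a leaf — visit V.
          Visit G.
        At N: go right to F.
          F is a leaf — visit F.
        Visit N.
      At A: go right to C.
        C is a leaf — visit C.
      Visit A.
    Visit S.
  At Y: go right to E.
    At E: go left to D.
      At D: no left child.
      At D: go right to Q.
        Q is a leaf — visit Q.
      Visit D.
    At E: no right child.
    Visit E.
  Visit Y.
At B: go right to Z.
  Z is a leaf — visit Z.
Visit B.
Full post-order sequence: V, G, F, N, C, A, S, Q, D, E, Y, Z, B.

2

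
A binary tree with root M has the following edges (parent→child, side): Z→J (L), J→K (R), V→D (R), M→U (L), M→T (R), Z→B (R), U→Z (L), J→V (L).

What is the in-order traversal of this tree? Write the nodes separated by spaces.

In-order visits the left subtree, then the node, then the right subtree.
At M: go left to U.
  At U: go left to Z.
    At Z: go left to J.
      At J: go left to V.
        At V: no left child.
        Visit V.
        At V: go right to D.
          D is a leaf — visit D.
      Visit J.
      At J: go right to K.
        K is a leaf — visit K.
    Visit Z.
    At Z: go right to B.
      B is a leaf — visit B.
  Visit U.
  At U: no right child.
Visit M.
At M: go right to T.
  T is a leaf — visit T.

V D J K Z B U M T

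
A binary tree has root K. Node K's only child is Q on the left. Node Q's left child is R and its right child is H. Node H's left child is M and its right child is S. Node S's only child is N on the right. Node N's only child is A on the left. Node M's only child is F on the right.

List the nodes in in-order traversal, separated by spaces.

In-order visits the left subtree, then the node, then the right subtree.
At K: go left to Q.
  At Q: go left to R.
    R is a leaf — visit R.
  Visit Q.
  At Q: go right to H.
    At H: go left to M.
      At M: no left child.
      Visit M.
      At M: go right to F.
        F is a leaf — visit F.
    Visit H.
    At H: go right to S.
      At S: no left child.
      Visit S.
      At S: go right to N.
        At N: go left to A.
          A is a leaf — visit A.
        Visit N.
        At N: no right child.
Visit K.
At K: no right child.

R Q M F H S A N K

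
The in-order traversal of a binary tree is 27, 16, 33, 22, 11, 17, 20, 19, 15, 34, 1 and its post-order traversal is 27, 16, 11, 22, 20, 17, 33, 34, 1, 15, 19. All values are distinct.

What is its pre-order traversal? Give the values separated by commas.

The last element of post-order is the root; it splits in-order into left and right subtrees.
Root 19: left subtree has 7 nodes {27, 16, 33, 22, 11, 17, 20}, right has 3 {15, 34, 1}.
  Root 33: left subtree has 2 nodes {27, 16}, right has 4 {22, 11, 17, 20}.
    Root 16: left subtree has 1 node {27}, right has 0 { }.
    Root 17: left subtree has 2 nodes {22, 11}, right has 1 {20}.
      Root 22: left subtree has 0 nodes { }, right has 1 {11}.
  Root 15: left subtree has 0 nodes { }, right has 2 {34, 1}.
    Root 1: left subtree has 1 node {34}, right has 0 { }.

19, 33, 16, 27, 17, 22, 11, 20, 15, 1, 34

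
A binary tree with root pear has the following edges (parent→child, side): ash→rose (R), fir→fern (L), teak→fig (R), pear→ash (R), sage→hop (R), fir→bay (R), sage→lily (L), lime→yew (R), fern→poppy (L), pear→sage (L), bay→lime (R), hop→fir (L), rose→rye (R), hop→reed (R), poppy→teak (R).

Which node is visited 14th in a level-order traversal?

Level-order visits nodes level by level from the root, left to right within each level.
Level 0: pear
Level 1: sage, ash
Level 2: lily, hop, rose
Level 3: fir, reed, rye
Level 4: fern, bay
Level 5: poppy, lime
Level 6: teak, yew
Level 7: fig
Full level-order sequence: pear, sage, ash, lily, hop, rose, fir, reed, rye, fern, bay, poppy, lime, teak, yew, fig.

teak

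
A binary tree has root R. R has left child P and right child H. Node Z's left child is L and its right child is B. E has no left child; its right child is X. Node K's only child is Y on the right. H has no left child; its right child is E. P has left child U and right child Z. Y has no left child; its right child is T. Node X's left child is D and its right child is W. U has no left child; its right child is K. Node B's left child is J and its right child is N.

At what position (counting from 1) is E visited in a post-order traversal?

14

Post-order visits the left subtree, then the right subtree, then the node.
At R: go left to P.
  At P: go left to U.
    At U: no left child.
    At U: go right to K.
      At K: no left child.
      At K: go right to Y.
        At Y: no left child.
        At Y: go right to T.
          T is a leaf — visit T.
        Visit Y.
      Visit K.
    Visit U.
  At P: go right to Z.
    At Z: go left to L.
      L is a leaf — visit L.
    At Z: go right to B.
      At B: go left to J.
        J is a leaf — visit J.
      At B: go right to N.
        N is a leaf — visit N.
      Visit B.
    Visit Z.
  Visit P.
At R: go right to H.
  At H: no left child.
  At H: go right to E.
    At E: no left child.
    At E: go right to X.
      At X: go left to D.
        D is a leaf — visit D.
      At X: go right to W.
        W is a leaf — visit W.
      Visit X.
    Visit E.
  Visit H.
Visit R.
Full post-order sequence: T, Y, K, U, L, J, N, B, Z, P, D, W, X, E, H, R.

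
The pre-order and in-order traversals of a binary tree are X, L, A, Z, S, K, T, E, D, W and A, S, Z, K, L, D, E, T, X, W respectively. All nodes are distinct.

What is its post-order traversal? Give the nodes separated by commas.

S, K, Z, A, D, E, T, L, W, X

The first element of pre-order is the root; it splits in-order into left and right subtrees.
Root X: left subtree has 8 nodes {A, S, Z, K, L, D, E, T}, right has 1 {W}.
  Root L: left subtree has 4 nodes {A, S, Z, K}, right has 3 {D, E, T}.
    Root A: left subtree has 0 nodes { }, right has 3 {S, Z, K}.
      Root Z: left subtree has 1 node {S}, right has 1 {K}.
    Root T: left subtree has 2 nodes {D, E}, right has 0 { }.
      Root E: left subtree has 1 node {D}, right has 0 { }.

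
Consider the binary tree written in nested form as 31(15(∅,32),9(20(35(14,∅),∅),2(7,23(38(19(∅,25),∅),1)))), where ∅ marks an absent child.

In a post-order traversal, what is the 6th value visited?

7

Post-order visits the left subtree, then the right subtree, then the node.
At 31: go left to 15.
  At 15: no left child.
  At 15: go right to 32.
    32 is a leaf — visit 32.
  Visit 15.
At 31: go right to 9.
  At 9: go left to 20.
    At 20: go left to 35.
      At 35: go left to 14.
        14 is a leaf — visit 14.
      At 35: no right child.
      Visit 35.
    At 20: no right child.
    Visit 20.
  At 9: go right to 2.
    At 2: go left to 7.
      7 is a leaf — visit 7.
    At 2: go right to 23.
      At 23: go left to 38.
        At 38: go left to 19.
          At 19: no left child.
          At 19: go right to 25.
            25 is a leaf — visit 25.
          Visit 19.
        At 38: no right child.
        Visit 38.
      At 23: go right to 1.
        1 is a leaf — visit 1.
      Visit 23.
    Visit 2.
  Visit 9.
Visit 31.
Full post-order sequence: 32, 15, 14, 35, 20, 7, 25, 19, 38, 1, 23, 2, 9, 31.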